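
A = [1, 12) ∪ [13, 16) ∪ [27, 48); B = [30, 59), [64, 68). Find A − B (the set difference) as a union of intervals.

[1, 12): nothing removed.
[13, 16): nothing removed.
[27, 48) \ B = [27, 30).

[1, 12) ∪ [13, 16) ∪ [27, 30)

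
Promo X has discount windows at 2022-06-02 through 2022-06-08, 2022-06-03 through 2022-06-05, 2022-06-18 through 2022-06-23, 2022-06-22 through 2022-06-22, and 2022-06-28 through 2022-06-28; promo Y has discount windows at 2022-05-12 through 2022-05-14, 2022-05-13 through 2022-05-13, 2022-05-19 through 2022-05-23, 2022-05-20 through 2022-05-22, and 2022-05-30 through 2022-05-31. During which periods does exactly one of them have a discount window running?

2022-05-12 through 2022-05-14, 2022-05-19 through 2022-05-23, 2022-05-30 through 2022-05-31, 2022-06-02 through 2022-06-08, 2022-06-18 through 2022-06-23, 2022-06-28 through 2022-06-28

A, merged: 2022-06-02 through 2022-06-08, 2022-06-18 through 2022-06-23, 2022-06-28 through 2022-06-28.
B, merged: 2022-05-12 through 2022-05-14, 2022-05-19 through 2022-05-23, 2022-05-30 through 2022-05-31.
A \ B = 2022-06-02 through 2022-06-08, 2022-06-18 through 2022-06-23, 2022-06-28 through 2022-06-28.
B \ A = 2022-05-12 through 2022-05-14, 2022-05-19 through 2022-05-23, 2022-05-30 through 2022-05-31.
Union of the two gives the symmetric difference.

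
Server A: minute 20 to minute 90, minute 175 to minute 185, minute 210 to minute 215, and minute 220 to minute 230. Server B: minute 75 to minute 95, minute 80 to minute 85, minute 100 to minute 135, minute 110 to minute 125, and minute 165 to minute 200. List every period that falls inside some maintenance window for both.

Second set merges to minute 75 to minute 95, minute 100 to minute 135, minute 165 to minute 200.
minute 20 to minute 90 meets the second set on minute 75 to minute 90.
minute 175 to minute 185 meets the second set on minute 175 to minute 185.
minute 210 to minute 215: no overlap with the second set.
minute 220 to minute 230: no overlap with the second set.

minute 75 to minute 90, minute 175 to minute 185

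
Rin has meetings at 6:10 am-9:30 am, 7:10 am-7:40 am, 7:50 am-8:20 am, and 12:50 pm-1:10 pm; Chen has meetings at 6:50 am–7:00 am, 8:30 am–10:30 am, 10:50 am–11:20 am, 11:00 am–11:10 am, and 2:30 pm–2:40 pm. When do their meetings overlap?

6:50 am-7:00 am, 8:30 am-9:30 am

Merge the first list: 6:10 am-9:30 am, 12:50 pm-1:10 pm.
Merge the second list: 6:50 am-7:00 am, 8:30 am-10:30 am, 10:50 am-11:20 am, 2:30 pm-2:40 pm.
6:10 am-9:30 am meets the second set on 6:50 am-7:00 am, 8:30 am-9:30 am.
12:50 pm-1:10 pm: no overlap with the second set.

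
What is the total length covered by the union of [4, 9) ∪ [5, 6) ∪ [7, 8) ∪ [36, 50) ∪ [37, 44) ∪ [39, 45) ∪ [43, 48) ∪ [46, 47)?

Merged: [4, 9), [36, 50).
Lengths: 5 + 14 = 19.

19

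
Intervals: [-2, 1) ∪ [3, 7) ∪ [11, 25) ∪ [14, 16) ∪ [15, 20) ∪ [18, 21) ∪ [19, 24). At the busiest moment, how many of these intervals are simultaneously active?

4

Walk the sorted start/end points keeping a running depth.
The depth first hits 4 at 19.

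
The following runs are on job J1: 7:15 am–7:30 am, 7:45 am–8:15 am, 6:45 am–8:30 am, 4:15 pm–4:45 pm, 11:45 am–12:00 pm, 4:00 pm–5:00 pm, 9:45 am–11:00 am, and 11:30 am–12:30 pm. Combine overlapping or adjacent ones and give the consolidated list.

6:45 am–8:30 am, 9:45 am–11:00 am, 11:30 am–12:30 pm, 4:00 pm–5:00 pm

Sort by start: 6:45 am–8:30 am, 7:15 am–7:30 am, 7:45 am–8:15 am, 9:45 am–11:00 am, 11:30 am–12:30 pm, 11:45 am–12:00 pm, 4:00 pm–5:00 pm, 4:15 pm–4:45 pm.
7:15 am–7:30 am overlaps/touches 6:45 am–8:30 am → extend to 6:45 am–8:30 am.
7:45 am–8:15 am overlaps/touches 6:45 am–8:30 am → extend to 6:45 am–8:30 am.
9:45 am–11:00 am is disjoint → start new block.
11:30 am–12:30 pm is disjoint → start new block.
11:45 am–12:00 pm overlaps/touches 11:30 am–12:30 pm → extend to 11:30 am–12:30 pm.
4:00 pm–5:00 pm is disjoint → start new block.
4:15 pm–4:45 pm overlaps/touches 4:00 pm–5:00 pm → extend to 4:00 pm–5:00 pm.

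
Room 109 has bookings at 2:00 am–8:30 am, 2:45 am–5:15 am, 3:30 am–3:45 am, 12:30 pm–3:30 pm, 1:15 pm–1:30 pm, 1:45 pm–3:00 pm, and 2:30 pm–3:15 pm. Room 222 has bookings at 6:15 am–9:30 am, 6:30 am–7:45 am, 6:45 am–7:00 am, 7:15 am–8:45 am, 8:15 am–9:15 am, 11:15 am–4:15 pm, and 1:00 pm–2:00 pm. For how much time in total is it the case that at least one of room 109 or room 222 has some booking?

A, merged: 2:00 am-8:30 am, 12:30 pm-3:30 pm.
B, merged: 6:15 am-9:30 am, 11:15 am-4:15 pm.
A ∪ B = 2:00 am-9:30 am, 11:15 am-4:15 pm.
Total: 7 h 30 min + 5 h = 12 h 30 min.

12 h 30 min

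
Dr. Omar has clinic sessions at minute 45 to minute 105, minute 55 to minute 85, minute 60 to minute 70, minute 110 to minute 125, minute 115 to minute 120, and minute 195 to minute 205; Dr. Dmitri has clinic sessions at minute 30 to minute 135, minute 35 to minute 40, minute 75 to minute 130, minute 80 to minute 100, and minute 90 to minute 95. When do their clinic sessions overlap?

minute 45 to minute 105, minute 110 to minute 125

Merge the first list: minute 45 to minute 105, minute 110 to minute 125, minute 195 to minute 205.
Merge the second list: minute 30 to minute 135.
minute 45 to minute 105 overlaps B on minute 45 to minute 105.
minute 110 to minute 125 overlaps B on minute 110 to minute 125.
minute 195 to minute 205 falls entirely outside B.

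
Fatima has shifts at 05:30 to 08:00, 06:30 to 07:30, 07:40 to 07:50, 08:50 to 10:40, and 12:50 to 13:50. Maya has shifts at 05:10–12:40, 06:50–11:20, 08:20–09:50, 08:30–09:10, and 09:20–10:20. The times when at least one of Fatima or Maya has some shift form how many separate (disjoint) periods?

2

First set merges to 05:30–08:00, 08:50–10:40, 12:50–13:50.
Second set merges to 05:10–12:40.
A ∪ B = 05:10–12:40, 12:50–13:50.
That is 2 disjoint pieces.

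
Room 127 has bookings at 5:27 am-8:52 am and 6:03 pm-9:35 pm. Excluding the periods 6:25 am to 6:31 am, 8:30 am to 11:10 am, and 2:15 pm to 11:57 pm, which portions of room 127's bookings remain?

5:27 am-8:52 am \ B = 5:27 am-6:25 am, 6:31 am-8:30 am.
6:03 pm-9:35 pm: entirely removed.

5:27 am-6:25 am, 6:31 am-8:30 am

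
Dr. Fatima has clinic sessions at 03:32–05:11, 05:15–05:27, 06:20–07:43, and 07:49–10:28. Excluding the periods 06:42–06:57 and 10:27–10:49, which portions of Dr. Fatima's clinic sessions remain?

03:32–05:11, 05:15–05:27, 06:20–06:42, 06:57–07:43, 07:49–10:27

03:32–05:11 is untouched.
05:15–05:27 is untouched.
06:20–07:43 with B removed leaves 06:20–06:42, 06:57–07:43.
07:49–10:28 with B removed leaves 07:49–10:27.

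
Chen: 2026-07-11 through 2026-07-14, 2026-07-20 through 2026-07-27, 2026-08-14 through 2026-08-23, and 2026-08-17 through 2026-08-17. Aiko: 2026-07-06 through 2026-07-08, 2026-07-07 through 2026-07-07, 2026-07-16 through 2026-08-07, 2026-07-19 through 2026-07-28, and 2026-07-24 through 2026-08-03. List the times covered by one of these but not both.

2026-07-06 through 2026-07-08, 2026-07-11 through 2026-07-14, 2026-07-16 through 2026-07-19, 2026-07-28 through 2026-08-07, 2026-08-14 through 2026-08-23

First set merges to 2026-07-11 through 2026-07-14, 2026-07-20 through 2026-07-27, 2026-08-14 through 2026-08-23.
Second set merges to 2026-07-06 through 2026-07-08, 2026-07-16 through 2026-08-07.
A but not B: 2026-07-11 through 2026-07-14, 2026-08-14 through 2026-08-23.
B but not A: 2026-07-06 through 2026-07-08, 2026-07-16 through 2026-07-19, 2026-07-28 through 2026-08-07.
Combining gives A △ B.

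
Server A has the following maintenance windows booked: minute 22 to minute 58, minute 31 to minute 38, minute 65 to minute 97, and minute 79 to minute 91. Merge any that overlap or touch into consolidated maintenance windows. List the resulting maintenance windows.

minute 22 to minute 58, minute 65 to minute 97

minute 31 to minute 38 overlaps/touches minute 22 to minute 58 → extend to minute 22 to minute 58.
minute 65 to minute 97 is disjoint → start new block.
minute 79 to minute 91 overlaps/touches minute 65 to minute 97 → extend to minute 65 to minute 97.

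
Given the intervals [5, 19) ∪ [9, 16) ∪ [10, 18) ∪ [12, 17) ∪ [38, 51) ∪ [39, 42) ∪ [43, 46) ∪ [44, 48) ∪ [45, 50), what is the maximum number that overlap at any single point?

4

Sweep endpoints in order; track running count of active intervals.
Peak of 4 reached at 12.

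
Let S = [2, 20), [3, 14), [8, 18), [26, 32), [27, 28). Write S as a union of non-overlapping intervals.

[2, 20) ∪ [26, 32)

[3, 14) overlaps/touches [2, 20) → extend to [2, 20).
[8, 18) overlaps/touches [2, 20) → extend to [2, 20).
[26, 32) is disjoint → start new block.
[27, 28) overlaps/touches [26, 32) → extend to [26, 32).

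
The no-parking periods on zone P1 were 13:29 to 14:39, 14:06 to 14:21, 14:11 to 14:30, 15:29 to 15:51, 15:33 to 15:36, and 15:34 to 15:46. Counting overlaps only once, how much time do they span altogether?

Merged: 13:29–14:39, 15:29–15:51.
Lengths: 1 h 10 min + 22 min = 1 h 32 min.

1 h 32 min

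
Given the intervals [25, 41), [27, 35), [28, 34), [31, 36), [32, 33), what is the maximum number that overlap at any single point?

5

Sweep endpoints in order; track running count of active intervals.
Peak of 5 reached at 32.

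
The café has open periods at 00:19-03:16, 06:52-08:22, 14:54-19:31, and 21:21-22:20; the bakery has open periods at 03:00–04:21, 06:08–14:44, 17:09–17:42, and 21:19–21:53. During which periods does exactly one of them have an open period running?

00:19–03:00, 03:16–04:21, 06:08–06:52, 08:22–14:44, 14:54–17:09, 17:42–19:31, 21:19–21:21, 21:53–22:20

A \ B = 00:19–03:00, 14:54–17:09, 17:42–19:31, 21:53–22:20.
B \ A = 03:16–04:21, 06:08–06:52, 08:22–14:44, 21:19–21:21.
Union of the two gives the symmetric difference.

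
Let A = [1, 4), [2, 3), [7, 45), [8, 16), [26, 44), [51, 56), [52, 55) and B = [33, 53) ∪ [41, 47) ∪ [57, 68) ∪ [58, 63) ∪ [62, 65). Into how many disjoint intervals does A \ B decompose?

Merge the first list: [1, 4), [7, 45), [51, 56).
Merge the second list: [33, 53), [57, 68).
A \ B = [1, 4), [7, 33), [53, 56).
That is 3 disjoint pieces.

3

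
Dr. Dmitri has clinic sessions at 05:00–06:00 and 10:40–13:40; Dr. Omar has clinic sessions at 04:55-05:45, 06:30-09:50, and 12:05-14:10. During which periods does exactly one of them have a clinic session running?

04:55-05:00, 05:45-06:00, 06:30-09:50, 10:40-12:05, 13:40-14:10

Only in the first: 05:45-06:00, 10:40-12:05.
Only in the second: 04:55-05:00, 06:30-09:50, 13:40-14:10.
Together these are the periods covered by exactly one.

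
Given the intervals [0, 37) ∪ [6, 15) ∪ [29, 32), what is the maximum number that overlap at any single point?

Sweep endpoints in order; track running count of active intervals.
Peak of 2 reached at 6.

2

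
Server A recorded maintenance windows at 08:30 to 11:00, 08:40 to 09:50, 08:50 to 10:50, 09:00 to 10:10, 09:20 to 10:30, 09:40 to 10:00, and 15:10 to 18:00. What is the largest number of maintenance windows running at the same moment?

6

At 09:40, 6 of the intervals are simultaneously active.
No point has more.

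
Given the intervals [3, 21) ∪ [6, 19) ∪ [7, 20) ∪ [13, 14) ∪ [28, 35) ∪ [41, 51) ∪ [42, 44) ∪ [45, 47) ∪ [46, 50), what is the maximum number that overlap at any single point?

4

Walk the sorted start/end points keeping a running depth.
The depth first hits 4 at 13.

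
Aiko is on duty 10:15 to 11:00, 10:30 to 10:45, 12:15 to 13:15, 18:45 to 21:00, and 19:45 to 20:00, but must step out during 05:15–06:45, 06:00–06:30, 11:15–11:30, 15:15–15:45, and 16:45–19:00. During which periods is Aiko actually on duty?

10:15–11:00, 12:15–13:15, 19:00–21:00

A, merged: 10:15–11:00, 12:15–13:15, 18:45–21:00.
B, merged: 05:15–06:45, 11:15–11:30, 15:15–15:45, 16:45–19:00.
10:15–11:00 is untouched.
12:15–13:15 is untouched.
18:45–21:00 with B removed leaves 19:00–21:00.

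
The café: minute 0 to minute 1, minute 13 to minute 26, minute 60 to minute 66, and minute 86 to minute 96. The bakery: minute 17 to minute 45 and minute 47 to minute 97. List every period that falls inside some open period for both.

minute 0 to minute 1 falls entirely outside B.
minute 13 to minute 26 overlaps B on minute 17 to minute 26.
minute 60 to minute 66 overlaps B on minute 60 to minute 66.
minute 86 to minute 96 overlaps B on minute 86 to minute 96.

minute 17 to minute 26, minute 60 to minute 66, minute 86 to minute 96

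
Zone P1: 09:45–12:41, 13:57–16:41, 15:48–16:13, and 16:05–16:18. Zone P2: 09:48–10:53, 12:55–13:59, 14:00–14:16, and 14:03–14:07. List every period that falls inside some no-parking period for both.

A, merged: 09:45–12:41, 13:57–16:41.
B, merged: 09:48–10:53, 12:55–13:59, 14:00–14:16.
09:45–12:41 overlaps B on 09:48–10:53.
13:57–16:41 overlaps B on 13:57–13:59, 14:00–14:16.

09:48–10:53, 13:57–13:59, 14:00–14:16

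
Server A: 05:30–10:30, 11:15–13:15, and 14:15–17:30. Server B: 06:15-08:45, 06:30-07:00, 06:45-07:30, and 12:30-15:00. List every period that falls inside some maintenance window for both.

Second set merges to 06:15–08:45, 12:30–15:00.
05:30–10:30 ∩ B → 06:15–08:45.
11:15–13:15 ∩ B → 12:30–13:15.
14:15–17:30 ∩ B → 14:15–15:00.

06:15–08:45, 12:30–13:15, 14:15–15:00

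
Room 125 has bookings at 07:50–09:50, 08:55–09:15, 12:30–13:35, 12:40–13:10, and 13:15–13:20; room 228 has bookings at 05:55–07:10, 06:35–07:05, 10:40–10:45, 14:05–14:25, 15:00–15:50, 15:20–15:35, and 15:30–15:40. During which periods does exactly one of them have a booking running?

05:55–07:10, 07:50–09:50, 10:40–10:45, 12:30–13:35, 14:05–14:25, 15:00–15:50

First set merges to 07:50–09:50, 12:30–13:35.
Second set merges to 05:55–07:10, 10:40–10:45, 14:05–14:25, 15:00–15:50.
A \ B = 07:50–09:50, 12:30–13:35.
B \ A = 05:55–07:10, 10:40–10:45, 14:05–14:25, 15:00–15:50.
Union of the two gives the symmetric difference.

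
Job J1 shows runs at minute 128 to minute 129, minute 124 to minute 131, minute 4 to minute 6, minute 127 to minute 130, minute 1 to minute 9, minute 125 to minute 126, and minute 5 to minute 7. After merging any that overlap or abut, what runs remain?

minute 1 to minute 9, minute 124 to minute 131

Sort by start: minute 1 to minute 9, minute 4 to minute 6, minute 5 to minute 7, minute 124 to minute 131, minute 125 to minute 126, minute 127 to minute 130, minute 128 to minute 129.
minute 4 to minute 6 overlaps/touches minute 1 to minute 9 → extend to minute 1 to minute 9.
minute 5 to minute 7 overlaps/touches minute 1 to minute 9 → extend to minute 1 to minute 9.
minute 124 to minute 131 is disjoint → start new block.
minute 125 to minute 126 overlaps/touches minute 124 to minute 131 → extend to minute 124 to minute 131.
minute 127 to minute 130 overlaps/touches minute 124 to minute 131 → extend to minute 124 to minute 131.
minute 128 to minute 129 overlaps/touches minute 124 to minute 131 → extend to minute 124 to minute 131.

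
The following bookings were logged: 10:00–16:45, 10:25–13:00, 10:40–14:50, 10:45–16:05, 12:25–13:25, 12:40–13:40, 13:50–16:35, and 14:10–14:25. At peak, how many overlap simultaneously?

6

Sweep endpoints in order; track running count of active intervals.
Peak of 6 reached at 12:40.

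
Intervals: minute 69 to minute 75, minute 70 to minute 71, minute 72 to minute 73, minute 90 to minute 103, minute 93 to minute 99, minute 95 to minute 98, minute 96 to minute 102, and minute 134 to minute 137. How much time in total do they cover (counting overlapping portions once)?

Merged: minute 69 to minute 75, minute 90 to minute 103, minute 134 to minute 137.
Lengths: 6 minutes + 13 minutes + 3 minutes = 22 minutes.

22 minutes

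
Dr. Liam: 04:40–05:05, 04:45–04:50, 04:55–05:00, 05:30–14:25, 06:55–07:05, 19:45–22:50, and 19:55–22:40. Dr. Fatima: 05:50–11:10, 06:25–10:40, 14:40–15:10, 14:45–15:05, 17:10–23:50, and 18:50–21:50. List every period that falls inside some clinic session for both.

A, merged: 04:40-05:05, 05:30-14:25, 19:45-22:50.
B, merged: 05:50-11:10, 14:40-15:10, 17:10-23:50.
04:40-05:05 meets no B interval.
05:30-14:25 ∩ B → 05:50-11:10.
19:45-22:50 ∩ B → 19:45-22:50.

05:50-11:10, 19:45-22:50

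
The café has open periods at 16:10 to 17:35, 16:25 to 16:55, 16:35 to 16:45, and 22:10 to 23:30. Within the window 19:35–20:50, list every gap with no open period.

After merging, the occupied span is 16:10–17:35, 22:10–23:30.
Gaps within 19:35–20:50: 19:35–20:50.

19:35–20:50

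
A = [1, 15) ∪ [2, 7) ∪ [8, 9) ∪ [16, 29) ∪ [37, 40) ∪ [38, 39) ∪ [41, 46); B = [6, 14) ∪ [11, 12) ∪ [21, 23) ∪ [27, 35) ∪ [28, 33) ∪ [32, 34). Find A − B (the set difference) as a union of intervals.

A, merged: [1, 15), [16, 29), [37, 40), [41, 46).
B, merged: [6, 14), [21, 23), [27, 35).
[1, 15) \ B = [1, 6), [14, 15).
[16, 29) \ B = [16, 21), [23, 27).
[37, 40): nothing removed.
[41, 46): nothing removed.

[1, 6) ∪ [14, 15) ∪ [16, 21) ∪ [23, 27) ∪ [37, 40) ∪ [41, 46)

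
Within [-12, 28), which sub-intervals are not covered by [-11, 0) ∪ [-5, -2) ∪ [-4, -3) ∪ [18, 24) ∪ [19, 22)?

The merged coverage is [-11, 0), [18, 24).
Uncovered inside [-12, 28): [-12, -11), [0, 18), [24, 28).

[-12, -11) ∪ [0, 18) ∪ [24, 28)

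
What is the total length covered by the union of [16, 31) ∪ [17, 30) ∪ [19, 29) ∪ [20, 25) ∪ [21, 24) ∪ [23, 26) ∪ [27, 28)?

15

Merged: [16, 31).
Length: 15.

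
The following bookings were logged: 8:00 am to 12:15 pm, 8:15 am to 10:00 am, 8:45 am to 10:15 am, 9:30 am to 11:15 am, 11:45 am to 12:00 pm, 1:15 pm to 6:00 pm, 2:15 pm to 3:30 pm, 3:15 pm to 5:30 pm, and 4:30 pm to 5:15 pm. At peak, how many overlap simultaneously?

Walk the sorted start/end points keeping a running depth.
The depth first hits 4 at 9:30 am.

4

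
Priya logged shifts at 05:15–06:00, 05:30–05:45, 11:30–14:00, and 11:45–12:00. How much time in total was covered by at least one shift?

3 h 15 min

Merged: 05:15–06:00, 11:30–14:00.
Lengths: 45 min + 2 h 30 min = 3 h 15 min.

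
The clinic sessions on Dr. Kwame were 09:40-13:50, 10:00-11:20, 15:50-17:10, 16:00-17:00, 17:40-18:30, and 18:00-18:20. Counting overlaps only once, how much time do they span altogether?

6 h 20 min

Merged: 09:40-13:50, 15:50-17:10, 17:40-18:30.
Lengths: 4 h 10 min + 1 h 20 min + 50 min = 6 h 20 min.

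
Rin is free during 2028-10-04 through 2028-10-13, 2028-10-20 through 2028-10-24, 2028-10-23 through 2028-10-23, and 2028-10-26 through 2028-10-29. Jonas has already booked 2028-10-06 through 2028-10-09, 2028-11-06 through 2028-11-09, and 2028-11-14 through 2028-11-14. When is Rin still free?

2028-10-04 through 2028-10-05, 2028-10-10 through 2028-10-13, 2028-10-20 through 2028-10-24, 2028-10-26 through 2028-10-29

A, merged: 2028-10-04 through 2028-10-13, 2028-10-20 through 2028-10-24, 2028-10-26 through 2028-10-29.
2028-10-04 through 2028-10-13 \ B = 2028-10-04 through 2028-10-05, 2028-10-10 through 2028-10-13.
2028-10-20 through 2028-10-24: nothing removed.
2028-10-26 through 2028-10-29: nothing removed.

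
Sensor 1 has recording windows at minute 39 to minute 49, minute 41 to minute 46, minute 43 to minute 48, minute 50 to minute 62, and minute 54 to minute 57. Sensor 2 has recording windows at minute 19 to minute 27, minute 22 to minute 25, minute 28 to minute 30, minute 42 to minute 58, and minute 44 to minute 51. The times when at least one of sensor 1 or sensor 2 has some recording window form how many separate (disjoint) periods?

3

First set merges to minute 39 to minute 49, minute 50 to minute 62.
Second set merges to minute 19 to minute 27, minute 28 to minute 30, minute 42 to minute 58.
A ∪ B = minute 19 to minute 27, minute 28 to minute 30, minute 39 to minute 62.
That is 3 disjoint pieces.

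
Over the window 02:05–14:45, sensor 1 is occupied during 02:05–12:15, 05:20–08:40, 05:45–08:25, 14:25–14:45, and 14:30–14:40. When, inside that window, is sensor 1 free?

12:15–14:25

After merging, the occupied span is 02:05–12:15, 14:25–14:45.
Gaps within 02:05–14:45: 12:15–14:25.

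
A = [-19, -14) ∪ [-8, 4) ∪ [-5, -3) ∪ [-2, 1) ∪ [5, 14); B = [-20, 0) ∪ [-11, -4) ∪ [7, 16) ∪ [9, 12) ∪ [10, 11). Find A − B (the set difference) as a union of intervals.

[0, 4) ∪ [5, 7)

First set merges to [-19, -14), [-8, 4), [5, 14).
Second set merges to [-20, 0), [7, 16).
[-19, -14) lies entirely inside B → drops out.
[-8, 4) with B removed leaves [0, 4).
[5, 14) with B removed leaves [5, 7).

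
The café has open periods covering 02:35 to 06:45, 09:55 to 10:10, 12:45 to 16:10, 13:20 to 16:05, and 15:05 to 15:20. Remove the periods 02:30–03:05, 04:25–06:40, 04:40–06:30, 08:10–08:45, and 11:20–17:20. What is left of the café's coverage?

First set merges to 02:35-06:45, 09:55-10:10, 12:45-16:10.
Second set merges to 02:30-03:05, 04:25-06:40, 08:10-08:45, 11:20-17:20.
02:35-06:45 \ B = 03:05-04:25, 06:40-06:45.
09:55-10:10: nothing removed.
12:45-16:10: entirely removed.

03:05-04:25, 06:40-06:45, 09:55-10:10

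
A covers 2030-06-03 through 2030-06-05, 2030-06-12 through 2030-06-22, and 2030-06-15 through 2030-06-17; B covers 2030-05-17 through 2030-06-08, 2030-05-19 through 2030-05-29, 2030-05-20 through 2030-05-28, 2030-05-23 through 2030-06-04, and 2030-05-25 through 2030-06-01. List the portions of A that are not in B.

A, merged: 2030-06-03 through 2030-06-05, 2030-06-12 through 2030-06-22.
B, merged: 2030-05-17 through 2030-06-08.
2030-06-03 through 2030-06-05: fully covered by B → removed.
2030-06-12 through 2030-06-22: no B overlap → unchanged.

2030-06-12 through 2030-06-22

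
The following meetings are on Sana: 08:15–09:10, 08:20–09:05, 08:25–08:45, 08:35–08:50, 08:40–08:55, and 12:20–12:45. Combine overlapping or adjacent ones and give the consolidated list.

08:15–09:10, 12:20–12:45

08:20–09:05 overlaps/touches 08:15–09:10 → extend to 08:15–09:10.
08:25–08:45 overlaps/touches 08:15–09:10 → extend to 08:15–09:10.
08:35–08:50 overlaps/touches 08:15–09:10 → extend to 08:15–09:10.
08:40–08:55 overlaps/touches 08:15–09:10 → extend to 08:15–09:10.
12:20–12:45 is disjoint → start new block.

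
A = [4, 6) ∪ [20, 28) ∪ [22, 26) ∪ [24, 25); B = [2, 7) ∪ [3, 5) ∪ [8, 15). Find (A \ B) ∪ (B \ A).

First set merges to [4, 6), [20, 28).
Second set merges to [2, 7), [8, 15).
A \ B = [20, 28).
B \ A = [2, 4), [6, 7), [8, 15).
Union of the two gives the symmetric difference.

[2, 4) ∪ [6, 7) ∪ [8, 15) ∪ [20, 28)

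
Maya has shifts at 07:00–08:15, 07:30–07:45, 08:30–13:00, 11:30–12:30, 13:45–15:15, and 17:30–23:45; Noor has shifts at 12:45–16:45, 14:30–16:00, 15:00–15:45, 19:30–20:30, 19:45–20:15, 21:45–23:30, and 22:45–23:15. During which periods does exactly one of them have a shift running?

07:00–08:15, 08:30–12:45, 13:00–13:45, 15:15–16:45, 17:30–19:30, 20:30–21:45, 23:30–23:45

Merge the first list: 07:00–08:15, 08:30–13:00, 13:45–15:15, 17:30–23:45.
Merge the second list: 12:45–16:45, 19:30–20:30, 21:45–23:30.
A but not B: 07:00–08:15, 08:30–12:45, 17:30–19:30, 20:30–21:45, 23:30–23:45.
B but not A: 13:00–13:45, 15:15–16:45.
Combining gives A △ B.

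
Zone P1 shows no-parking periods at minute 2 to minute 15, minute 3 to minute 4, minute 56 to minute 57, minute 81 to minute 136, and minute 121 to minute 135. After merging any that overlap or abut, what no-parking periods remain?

minute 3 to minute 4 overlaps/touches minute 2 to minute 15 → extend to minute 2 to minute 15.
minute 56 to minute 57 is disjoint → start new block.
minute 81 to minute 136 is disjoint → start new block.
minute 121 to minute 135 overlaps/touches minute 81 to minute 136 → extend to minute 81 to minute 136.

minute 2 to minute 15, minute 56 to minute 57, minute 81 to minute 136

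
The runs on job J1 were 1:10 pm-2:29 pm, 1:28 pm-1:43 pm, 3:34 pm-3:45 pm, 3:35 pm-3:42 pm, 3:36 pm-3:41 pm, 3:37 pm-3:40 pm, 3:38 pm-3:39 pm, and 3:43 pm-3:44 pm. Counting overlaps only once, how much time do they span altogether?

Merged: 1:10 pm-2:29 pm, 3:34 pm-3:45 pm.
Lengths: 1 h 19 min + 11 min = 1 h 30 min.

1 h 30 min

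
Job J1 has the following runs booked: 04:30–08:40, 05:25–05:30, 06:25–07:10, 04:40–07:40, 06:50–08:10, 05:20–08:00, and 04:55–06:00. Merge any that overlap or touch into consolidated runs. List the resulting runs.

04:30-08:40

Sort by start: 04:30-08:40, 04:40-07:40, 04:55-06:00, 05:20-08:00, 05:25-05:30, 06:25-07:10, 06:50-08:10.
04:40-07:40 overlaps/touches 04:30-08:40 → extend to 04:30-08:40.
04:55-06:00 overlaps/touches 04:30-08:40 → extend to 04:30-08:40.
05:20-08:00 overlaps/touches 04:30-08:40 → extend to 04:30-08:40.
05:25-05:30 overlaps/touches 04:30-08:40 → extend to 04:30-08:40.
06:25-07:10 overlaps/touches 04:30-08:40 → extend to 04:30-08:40.
06:50-08:10 overlaps/touches 04:30-08:40 → extend to 04:30-08:40.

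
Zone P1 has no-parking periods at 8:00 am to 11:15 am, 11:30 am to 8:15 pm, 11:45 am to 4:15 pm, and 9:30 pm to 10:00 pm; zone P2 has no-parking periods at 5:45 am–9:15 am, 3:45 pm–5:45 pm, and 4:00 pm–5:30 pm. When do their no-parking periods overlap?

8:00 am-9:15 am, 3:45 pm-5:45 pm

A, merged: 8:00 am-11:15 am, 11:30 am-8:15 pm, 9:30 pm-10:00 pm.
B, merged: 5:45 am-9:15 am, 3:45 pm-5:45 pm.
8:00 am-11:15 am meets the second set on 8:00 am-9:15 am.
11:30 am-8:15 pm meets the second set on 3:45 pm-5:45 pm.
9:30 pm-10:00 pm: no overlap with the second set.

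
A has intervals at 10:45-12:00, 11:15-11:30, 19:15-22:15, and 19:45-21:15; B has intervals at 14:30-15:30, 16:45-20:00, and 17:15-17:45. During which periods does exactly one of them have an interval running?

First set merges to 10:45–12:00, 19:15–22:15.
Second set merges to 14:30–15:30, 16:45–20:00.
A \ B = 10:45–12:00, 20:00–22:15.
B \ A = 14:30–15:30, 16:45–19:15.
Union of the two gives the symmetric difference.

10:45–12:00, 14:30–15:30, 16:45–19:15, 20:00–22:15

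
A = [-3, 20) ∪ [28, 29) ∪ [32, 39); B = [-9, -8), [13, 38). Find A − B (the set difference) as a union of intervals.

[-3, 20) \ B = [-3, 13).
[28, 29): entirely removed.
[32, 39) \ B = [38, 39).

[-3, 13) ∪ [38, 39)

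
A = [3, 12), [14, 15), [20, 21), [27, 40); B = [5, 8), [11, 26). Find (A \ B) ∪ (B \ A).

[3, 5) ∪ [8, 11) ∪ [12, 14) ∪ [15, 20) ∪ [21, 26) ∪ [27, 40)

A \ B = [3, 5), [8, 11), [27, 40).
B \ A = [12, 14), [15, 20), [21, 26).
Union of the two gives the symmetric difference.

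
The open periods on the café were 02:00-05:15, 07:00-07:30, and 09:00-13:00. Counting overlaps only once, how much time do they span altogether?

7 h 45 min

Merged: 02:00–05:15, 07:00–07:30, 09:00–13:00.
Lengths: 3 h 15 min + 30 min + 4 h = 7 h 45 min.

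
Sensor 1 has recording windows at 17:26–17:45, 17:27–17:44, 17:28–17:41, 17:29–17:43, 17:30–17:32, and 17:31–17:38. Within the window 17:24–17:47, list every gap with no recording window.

17:24–17:26, 17:45–17:47

The merged coverage is 17:26–17:45.
Gaps within 17:24–17:47: 17:24–17:26, 17:45–17:47.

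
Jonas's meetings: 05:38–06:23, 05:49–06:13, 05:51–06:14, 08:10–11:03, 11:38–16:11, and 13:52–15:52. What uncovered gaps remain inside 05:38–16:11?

06:23-08:10, 11:03-11:38

After merging, the occupied span is 05:38-06:23, 08:10-11:03, 11:38-16:11.
Complement within 05:38-16:11: 06:23-08:10, 11:03-11:38.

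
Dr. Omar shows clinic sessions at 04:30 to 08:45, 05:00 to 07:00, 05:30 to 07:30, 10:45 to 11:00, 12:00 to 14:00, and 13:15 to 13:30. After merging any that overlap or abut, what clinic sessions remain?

05:00–07:00 overlaps/touches 04:30–08:45 → extend to 04:30–08:45.
05:30–07:30 overlaps/touches 04:30–08:45 → extend to 04:30–08:45.
10:45–11:00 is disjoint → start new block.
12:00–14:00 is disjoint → start new block.
13:15–13:30 overlaps/touches 12:00–14:00 → extend to 12:00–14:00.

04:30–08:45, 10:45–11:00, 12:00–14:00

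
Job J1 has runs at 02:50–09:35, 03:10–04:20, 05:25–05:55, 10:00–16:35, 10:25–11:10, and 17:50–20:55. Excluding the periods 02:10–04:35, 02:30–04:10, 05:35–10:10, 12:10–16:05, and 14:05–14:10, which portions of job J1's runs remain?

A, merged: 02:50–09:35, 10:00–16:35, 17:50–20:55.
B, merged: 02:10–04:35, 05:35–10:10, 12:10–16:05.
02:50–09:35 with B removed leaves 04:35–05:35.
10:00–16:35 with B removed leaves 10:10–12:10, 16:05–16:35.
17:50–20:55 is untouched.

04:35–05:35, 10:10–12:10, 16:05–16:35, 17:50–20:55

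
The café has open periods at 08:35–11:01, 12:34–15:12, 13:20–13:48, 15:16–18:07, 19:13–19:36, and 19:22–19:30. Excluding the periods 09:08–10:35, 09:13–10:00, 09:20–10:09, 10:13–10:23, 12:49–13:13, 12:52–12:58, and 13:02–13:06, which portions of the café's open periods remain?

A, merged: 08:35–11:01, 12:34–15:12, 15:16–18:07, 19:13–19:36.
B, merged: 09:08–10:35, 12:49–13:13.
08:35–11:01 with B removed leaves 08:35–09:08, 10:35–11:01.
12:34–15:12 with B removed leaves 12:34–12:49, 13:13–15:12.
15:16–18:07 is untouched.
19:13–19:36 is untouched.

08:35–09:08, 10:35–11:01, 12:34–12:49, 13:13–15:12, 15:16–18:07, 19:13–19:36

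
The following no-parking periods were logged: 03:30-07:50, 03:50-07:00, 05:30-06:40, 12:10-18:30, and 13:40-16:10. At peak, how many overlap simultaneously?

3

At 05:30, 3 of the intervals are simultaneously active.
No point has more.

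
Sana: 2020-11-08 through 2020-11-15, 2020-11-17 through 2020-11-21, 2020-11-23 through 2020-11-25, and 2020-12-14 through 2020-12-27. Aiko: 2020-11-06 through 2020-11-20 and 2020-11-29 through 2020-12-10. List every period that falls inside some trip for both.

2020-11-08 through 2020-11-15, 2020-11-17 through 2020-11-20

2020-11-08 through 2020-11-15 overlaps B on 2020-11-08 through 2020-11-15.
2020-11-17 through 2020-11-21 overlaps B on 2020-11-17 through 2020-11-20.
2020-11-23 through 2020-11-25 falls entirely outside B.
2020-12-14 through 2020-12-27 falls entirely outside B.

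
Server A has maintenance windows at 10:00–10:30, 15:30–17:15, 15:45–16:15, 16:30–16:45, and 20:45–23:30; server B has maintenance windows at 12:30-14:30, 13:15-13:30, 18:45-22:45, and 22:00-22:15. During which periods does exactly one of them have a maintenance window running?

A, merged: 10:00–10:30, 15:30–17:15, 20:45–23:30.
B, merged: 12:30–14:30, 18:45–22:45.
A \ B = 10:00–10:30, 15:30–17:15, 22:45–23:30.
B \ A = 12:30–14:30, 18:45–20:45.
Union of the two gives the symmetric difference.

10:00–10:30, 12:30–14:30, 15:30–17:15, 18:45–20:45, 22:45–23:30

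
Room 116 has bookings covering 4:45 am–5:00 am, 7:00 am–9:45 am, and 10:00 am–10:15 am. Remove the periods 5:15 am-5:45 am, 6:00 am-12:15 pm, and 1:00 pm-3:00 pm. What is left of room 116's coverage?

4:45 am-5:00 am

4:45 am-5:00 am is untouched.
7:00 am-9:45 am lies entirely inside B → drops out.
10:00 am-10:15 am lies entirely inside B → drops out.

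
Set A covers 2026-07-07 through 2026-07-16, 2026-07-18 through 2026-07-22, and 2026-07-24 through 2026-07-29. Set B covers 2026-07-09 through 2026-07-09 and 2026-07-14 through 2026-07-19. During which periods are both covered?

2026-07-07 through 2026-07-16 ∩ B → 2026-07-09 through 2026-07-09, 2026-07-14 through 2026-07-16.
2026-07-18 through 2026-07-22 ∩ B → 2026-07-18 through 2026-07-19.
2026-07-24 through 2026-07-29 meets no B interval.

2026-07-09 through 2026-07-09, 2026-07-14 through 2026-07-16, 2026-07-18 through 2026-07-19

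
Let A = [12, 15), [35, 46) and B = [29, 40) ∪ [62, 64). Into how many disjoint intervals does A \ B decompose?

A \ B = [12, 15), [40, 46).
That is 2 disjoint pieces.

2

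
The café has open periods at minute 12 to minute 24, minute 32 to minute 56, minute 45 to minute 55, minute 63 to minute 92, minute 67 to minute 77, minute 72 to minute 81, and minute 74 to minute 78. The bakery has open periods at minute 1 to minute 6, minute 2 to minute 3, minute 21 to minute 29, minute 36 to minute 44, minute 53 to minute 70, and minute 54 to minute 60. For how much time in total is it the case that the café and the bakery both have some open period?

A, merged: minute 12 to minute 24, minute 32 to minute 56, minute 63 to minute 92.
B, merged: minute 1 to minute 6, minute 21 to minute 29, minute 36 to minute 44, minute 53 to minute 70.
A ∩ B = minute 21 to minute 24, minute 36 to minute 44, minute 53 to minute 56, minute 63 to minute 70.
Total: 3 minutes + 8 minutes + 3 minutes + 7 minutes = 21 minutes.

21 minutes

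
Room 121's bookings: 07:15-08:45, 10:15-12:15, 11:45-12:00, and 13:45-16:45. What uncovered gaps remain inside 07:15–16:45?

The merged coverage is 07:15–08:45, 10:15–12:15, 13:45–16:45.
Gaps within 07:15–16:45: 08:45–10:15, 12:15–13:45.

08:45–10:15, 12:15–13:45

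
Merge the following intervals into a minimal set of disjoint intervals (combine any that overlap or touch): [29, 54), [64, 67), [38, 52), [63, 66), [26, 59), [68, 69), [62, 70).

Sort by start: [26, 59), [29, 54), [38, 52), [62, 70), [63, 66), [64, 67), [68, 69).
[29, 54) overlaps/touches [26, 59) → extend to [26, 59).
[38, 52) overlaps/touches [26, 59) → extend to [26, 59).
[62, 70) is disjoint → start new block.
[63, 66) overlaps/touches [62, 70) → extend to [62, 70).
[64, 67) overlaps/touches [62, 70) → extend to [62, 70).
[68, 69) overlaps/touches [62, 70) → extend to [62, 70).

[26, 59) ∪ [62, 70)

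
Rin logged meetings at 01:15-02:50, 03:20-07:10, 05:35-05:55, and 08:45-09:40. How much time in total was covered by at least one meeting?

Merged: 01:15–02:50, 03:20–07:10, 08:45–09:40.
Lengths: 1 h 35 min + 3 h 50 min + 55 min = 6 h 20 min.

6 h 20 min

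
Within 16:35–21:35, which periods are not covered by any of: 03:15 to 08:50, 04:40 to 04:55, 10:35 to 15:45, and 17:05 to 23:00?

16:35-17:05

Covered (merged): 03:15-08:50, 10:35-15:45, 17:05-23:00.
Complement within 16:35-21:35: 16:35-17:05.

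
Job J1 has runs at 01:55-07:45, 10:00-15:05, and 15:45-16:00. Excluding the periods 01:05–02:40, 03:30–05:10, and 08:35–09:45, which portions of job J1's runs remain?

02:40–03:30, 05:10–07:45, 10:00–15:05, 15:45–16:00

01:55–07:45 \ B = 02:40–03:30, 05:10–07:45.
10:00–15:05: nothing removed.
15:45–16:00: nothing removed.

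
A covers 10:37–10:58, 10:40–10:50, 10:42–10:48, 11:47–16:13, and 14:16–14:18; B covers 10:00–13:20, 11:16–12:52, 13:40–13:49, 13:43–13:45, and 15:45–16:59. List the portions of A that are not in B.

13:20–13:40, 13:49–15:45

First set merges to 10:37–10:58, 11:47–16:13.
Second set merges to 10:00–13:20, 13:40–13:49, 15:45–16:59.
10:37–10:58: fully covered by B → removed.
11:47–16:13 minus B → 13:20–13:40, 13:49–15:45.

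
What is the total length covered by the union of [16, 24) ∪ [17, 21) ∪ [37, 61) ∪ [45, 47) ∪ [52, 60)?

Merged: [16, 24), [37, 61).
Lengths: 8 + 24 = 32.

32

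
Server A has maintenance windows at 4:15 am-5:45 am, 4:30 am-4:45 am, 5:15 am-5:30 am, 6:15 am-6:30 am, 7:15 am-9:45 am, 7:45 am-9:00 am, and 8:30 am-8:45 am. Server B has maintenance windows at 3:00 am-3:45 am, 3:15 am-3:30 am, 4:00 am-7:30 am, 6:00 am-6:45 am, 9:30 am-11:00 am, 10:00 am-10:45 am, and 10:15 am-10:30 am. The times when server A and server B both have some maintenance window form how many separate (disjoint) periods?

A, merged: 4:15 am–5:45 am, 6:15 am–6:30 am, 7:15 am–9:45 am.
B, merged: 3:00 am–3:45 am, 4:00 am–7:30 am, 9:30 am–11:00 am.
A ∩ B = 4:15 am–5:45 am, 6:15 am–6:30 am, 7:15 am–7:30 am, 9:30 am–9:45 am.
That is 4 disjoint pieces.

4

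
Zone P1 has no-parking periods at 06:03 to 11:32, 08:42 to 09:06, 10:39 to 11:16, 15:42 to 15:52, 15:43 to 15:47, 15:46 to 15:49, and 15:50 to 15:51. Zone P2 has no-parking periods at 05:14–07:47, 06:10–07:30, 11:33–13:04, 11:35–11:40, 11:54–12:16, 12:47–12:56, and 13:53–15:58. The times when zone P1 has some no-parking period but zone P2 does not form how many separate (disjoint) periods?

1

First set merges to 06:03–11:32, 15:42–15:52.
Second set merges to 05:14–07:47, 11:33–13:04, 13:53–15:58.
A \ B = 07:47–11:32.
That is 1 disjoint piece.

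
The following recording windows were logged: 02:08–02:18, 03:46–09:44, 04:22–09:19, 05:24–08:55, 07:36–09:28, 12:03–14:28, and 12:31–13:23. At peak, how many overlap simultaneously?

At 07:36, 4 of the intervals are simultaneously active.
No point has more.

4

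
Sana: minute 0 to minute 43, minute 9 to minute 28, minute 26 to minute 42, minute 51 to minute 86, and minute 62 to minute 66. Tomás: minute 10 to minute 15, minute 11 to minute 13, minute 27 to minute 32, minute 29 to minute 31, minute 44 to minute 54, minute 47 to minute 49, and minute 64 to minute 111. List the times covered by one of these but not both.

minute 0 to minute 10, minute 15 to minute 27, minute 32 to minute 43, minute 44 to minute 51, minute 54 to minute 64, minute 86 to minute 111

A, merged: minute 0 to minute 43, minute 51 to minute 86.
B, merged: minute 10 to minute 15, minute 27 to minute 32, minute 44 to minute 54, minute 64 to minute 111.
A but not B: minute 0 to minute 10, minute 15 to minute 27, minute 32 to minute 43, minute 54 to minute 64.
B but not A: minute 44 to minute 51, minute 86 to minute 111.
Combining gives A △ B.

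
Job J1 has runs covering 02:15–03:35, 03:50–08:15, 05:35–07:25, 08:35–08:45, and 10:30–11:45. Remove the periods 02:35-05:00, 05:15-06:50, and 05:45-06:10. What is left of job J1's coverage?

A, merged: 02:15–03:35, 03:50–08:15, 08:35–08:45, 10:30–11:45.
B, merged: 02:35–05:00, 05:15–06:50.
02:15–03:35 minus B → 02:15–02:35.
03:50–08:15 minus B → 05:00–05:15, 06:50–08:15.
08:35–08:45: no B overlap → unchanged.
10:30–11:45: no B overlap → unchanged.

02:15–02:35, 05:00–05:15, 06:50–08:15, 08:35–08:45, 10:30–11:45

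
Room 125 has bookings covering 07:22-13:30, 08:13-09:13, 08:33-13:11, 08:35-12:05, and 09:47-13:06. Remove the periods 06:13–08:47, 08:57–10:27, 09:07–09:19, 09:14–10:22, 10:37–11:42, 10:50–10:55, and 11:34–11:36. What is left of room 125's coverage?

08:47-08:57, 10:27-10:37, 11:42-13:30

First set merges to 07:22-13:30.
Second set merges to 06:13-08:47, 08:57-10:27, 10:37-11:42.
07:22-13:30 \ B = 08:47-08:57, 10:27-10:37, 11:42-13:30.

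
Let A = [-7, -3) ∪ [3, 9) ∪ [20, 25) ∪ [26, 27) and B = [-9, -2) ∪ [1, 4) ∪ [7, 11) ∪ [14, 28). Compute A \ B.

[4, 7)

[-7, -3) lies entirely inside B → drops out.
[3, 9) with B removed leaves [4, 7).
[20, 25) lies entirely inside B → drops out.
[26, 27) lies entirely inside B → drops out.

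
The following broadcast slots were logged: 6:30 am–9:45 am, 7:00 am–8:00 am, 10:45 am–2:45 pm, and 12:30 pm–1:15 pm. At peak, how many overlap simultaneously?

2

Walk the sorted start/end points keeping a running depth.
The depth first hits 2 at 7:00 am.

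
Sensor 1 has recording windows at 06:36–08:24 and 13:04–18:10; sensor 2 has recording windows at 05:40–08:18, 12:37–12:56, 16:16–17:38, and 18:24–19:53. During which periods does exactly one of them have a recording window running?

A \ B = 08:18-08:24, 13:04-16:16, 17:38-18:10.
B \ A = 05:40-06:36, 12:37-12:56, 18:24-19:53.
Union of the two gives the symmetric difference.

05:40-06:36, 08:18-08:24, 12:37-12:56, 13:04-16:16, 17:38-18:10, 18:24-19:53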